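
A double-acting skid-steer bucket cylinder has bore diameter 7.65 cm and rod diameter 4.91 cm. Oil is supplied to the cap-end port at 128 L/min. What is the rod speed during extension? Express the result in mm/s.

Cap-side area A_cap = π/4 × (7.65 cm)² = 45.96 cm^2
v = Q / A

v ≈ 464 mm/s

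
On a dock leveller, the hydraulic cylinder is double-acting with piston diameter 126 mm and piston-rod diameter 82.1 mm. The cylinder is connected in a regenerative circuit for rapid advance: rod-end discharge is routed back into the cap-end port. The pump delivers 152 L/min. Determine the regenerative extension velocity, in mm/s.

In regeneration the rod-end outflow joins the pump flow into the cap end, so the net volume the pump must supply per unit advance equals the rod cross-section area.
Rod cross-section A_rod = π/4 × (82.1 mm)² = 5294 mm^2
v = Q_pump / A_rod

v ≈ 479 mm/s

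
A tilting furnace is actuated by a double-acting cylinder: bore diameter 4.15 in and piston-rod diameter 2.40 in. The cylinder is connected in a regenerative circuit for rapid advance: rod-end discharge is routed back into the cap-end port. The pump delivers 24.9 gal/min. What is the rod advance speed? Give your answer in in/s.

In regeneration the rod-end outflow joins the pump flow into the cap end, so the net volume the pump must supply per unit advance equals the rod cross-section area.
Rod cross-section A_rod = π/4 × (2.40 in)² = 4.524 in^2
v = Q_pump / A_rod

v ≈ 21.2 in/s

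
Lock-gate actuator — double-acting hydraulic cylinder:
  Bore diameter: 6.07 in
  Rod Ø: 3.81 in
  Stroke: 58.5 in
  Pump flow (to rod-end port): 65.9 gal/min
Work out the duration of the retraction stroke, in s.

t ≈ 4.04 s

Rod-side annular area A_ann = π/4 × (6.07² − 3.81²) = 17.54 in^2
Swept volume V = A × L; t = V / Q = A·L / Q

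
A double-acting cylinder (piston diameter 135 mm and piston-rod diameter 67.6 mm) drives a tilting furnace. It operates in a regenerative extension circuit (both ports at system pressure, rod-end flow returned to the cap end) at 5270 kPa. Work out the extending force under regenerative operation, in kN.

F ≈ 18.9 kN

With equal pressure on both faces, forces on the annular region cancel; the net push is pressure × rod cross-section.
Rod cross-section A_rod = π/4 × (67.6 mm)² = 3589 mm^2
F = P × A_rod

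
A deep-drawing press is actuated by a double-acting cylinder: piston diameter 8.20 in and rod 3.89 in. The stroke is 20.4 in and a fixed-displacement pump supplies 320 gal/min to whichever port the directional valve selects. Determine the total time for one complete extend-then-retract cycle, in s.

t ≈ 1.55 s

Cap-side area A_cap = π/4 × (8.20 in)² = 52.81 in^2
Rod-side annular area A_ann = π/4 × (8.20² − 3.89²) = 40.93 in^2
t_ext = A_cap·L/Q = 0.8745 s
t_ret = A_ann·L/Q = 0.6777 s
t_cycle = t_ext + t_ret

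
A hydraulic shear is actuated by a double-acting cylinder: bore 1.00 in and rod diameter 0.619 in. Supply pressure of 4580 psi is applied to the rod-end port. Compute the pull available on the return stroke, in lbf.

F ≈ 2220 lbf

Rod-side annular area A_ann = π/4 × (1.00² − 0.619²) = 0.4845 in^2
On retraction the pressure acts on the annular area (bore minus rod).
F = P × A_ann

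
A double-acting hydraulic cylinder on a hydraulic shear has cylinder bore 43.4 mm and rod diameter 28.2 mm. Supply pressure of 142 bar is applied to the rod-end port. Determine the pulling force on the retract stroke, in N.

Rod-side annular area A_ann = π/4 × (43.4² − 28.2²) = 854.8 mm^2
On retraction the pressure acts on the annular area (bore minus rod).
F = P × A_ann

F ≈ 12100 N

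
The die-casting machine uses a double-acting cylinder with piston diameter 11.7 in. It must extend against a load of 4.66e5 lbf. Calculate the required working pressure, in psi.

P ≈ 4330 psi

Cap-side area A_cap = π/4 × (11.7 in)² = 107.5 in^2
P = F / A = 4.66e5 lbf / A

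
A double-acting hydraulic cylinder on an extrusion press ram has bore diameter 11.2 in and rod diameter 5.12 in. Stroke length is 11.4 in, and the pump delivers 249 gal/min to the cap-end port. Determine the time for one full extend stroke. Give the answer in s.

t ≈ 1.17 s

Cap-side area A_cap = π/4 × (11.2 in)² = 98.52 in^2
Swept volume V = A × L; t = V / Q = A·L / Q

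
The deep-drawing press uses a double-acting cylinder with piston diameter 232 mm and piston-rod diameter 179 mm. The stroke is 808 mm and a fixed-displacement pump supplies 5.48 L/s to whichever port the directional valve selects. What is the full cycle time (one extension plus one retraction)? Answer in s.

t ≈ 8.76 s

Cap-side area A_cap = π/4 × (232 mm)² = 42270 mm^2
Rod-side annular area A_ann = π/4 × (232² − 179²) = 17110 mm^2
t_ext = A_cap·L/Q = 6.233 s
t_ret = A_ann·L/Q = 2.523 s
t_cycle = t_ext + t_ret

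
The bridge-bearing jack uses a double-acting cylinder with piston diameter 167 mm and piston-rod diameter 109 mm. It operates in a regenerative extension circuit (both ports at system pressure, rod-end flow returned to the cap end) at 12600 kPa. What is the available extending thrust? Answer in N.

F ≈ 1.18e5 N

With equal pressure on both faces, forces on the annular region cancel; the net push is pressure × rod cross-section.
Rod cross-section A_rod = π/4 × (109 mm)² = 9331 mm^2
F = P × A_rod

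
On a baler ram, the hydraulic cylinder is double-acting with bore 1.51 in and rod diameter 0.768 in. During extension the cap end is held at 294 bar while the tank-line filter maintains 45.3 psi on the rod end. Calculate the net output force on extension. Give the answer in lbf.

F ≈ 7580 lbf

Cap-side area A_cap = π/4 × (1.51 in)² = 1.791 in^2
Rod-side annular area A_ann = π/4 × (1.51² − 0.768²) = 1.328 in^2
Net thrust = P_cap·A_cap − P_rod·A_ann = 7636 lbf − 60.14 lbf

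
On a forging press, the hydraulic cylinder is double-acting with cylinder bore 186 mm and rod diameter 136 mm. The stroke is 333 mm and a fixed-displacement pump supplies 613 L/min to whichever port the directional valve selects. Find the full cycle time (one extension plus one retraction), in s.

t ≈ 1.30 s

Cap-side area A_cap = π/4 × (186 mm)² = 27170 mm^2
Rod-side annular area A_ann = π/4 × (186² − 136²) = 12640 mm^2
t_ext = A_cap·L/Q = 0.8856 s
t_ret = A_ann·L/Q = 0.4121 s
t_cycle = t_ext + t_ret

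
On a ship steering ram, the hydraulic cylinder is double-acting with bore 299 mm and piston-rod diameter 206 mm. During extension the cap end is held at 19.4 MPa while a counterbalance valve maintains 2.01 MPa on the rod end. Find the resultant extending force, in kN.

F ≈ 1290 kN

Cap-side area A_cap = π/4 × (299 mm)² = 70220 mm^2
Rod-side annular area A_ann = π/4 × (299² − 206²) = 36890 mm^2
Net thrust = P_cap·A_cap − P_rod·A_ann = 1362 kN − 74.14 kN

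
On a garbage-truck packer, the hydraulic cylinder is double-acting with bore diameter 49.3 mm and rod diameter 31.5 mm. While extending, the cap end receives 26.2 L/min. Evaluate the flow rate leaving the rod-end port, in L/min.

Q_out ≈ 15.5 L/min

Cap-side area A_cap = π/4 × (49.3 mm)² = 1909 mm^2
Rod-side annular area A_ann = π/4 × (49.3² − 31.5²) = 1130 mm^2
Piston speed v = Q_in/A_cap; rod-end outflow Q_out = v × A_ann = Q_in × A_ann/A_cap.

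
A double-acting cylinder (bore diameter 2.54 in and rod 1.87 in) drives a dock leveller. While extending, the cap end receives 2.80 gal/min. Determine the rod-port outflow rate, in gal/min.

Q_out ≈ 1.28 gal/min

Cap-side area A_cap = π/4 × (2.54 in)² = 5.067 in^2
Rod-side annular area A_ann = π/4 × (2.54² − 1.87²) = 2.321 in^2
Piston speed v = Q_in/A_cap; rod-end outflow Q_out = v × A_ann = Q_in × A_ann/A_cap.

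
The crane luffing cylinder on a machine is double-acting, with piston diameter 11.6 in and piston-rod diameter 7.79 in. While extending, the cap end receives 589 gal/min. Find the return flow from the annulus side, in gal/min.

Q_out ≈ 323 gal/min

Cap-side area A_cap = π/4 × (11.6 in)² = 105.7 in^2
Rod-side annular area A_ann = π/4 × (11.6² − 7.79²) = 58.02 in^2
Piston speed v = Q_in/A_cap; rod-end outflow Q_out = v × A_ann = Q_in × A_ann/A_cap.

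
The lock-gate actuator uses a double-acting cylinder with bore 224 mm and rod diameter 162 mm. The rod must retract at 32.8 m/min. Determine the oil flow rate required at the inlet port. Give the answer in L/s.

Q ≈ 10.3 L/s

Rod-side annular area A_ann = π/4 × (224² − 162²) = 18800 mm^2
Q = A × v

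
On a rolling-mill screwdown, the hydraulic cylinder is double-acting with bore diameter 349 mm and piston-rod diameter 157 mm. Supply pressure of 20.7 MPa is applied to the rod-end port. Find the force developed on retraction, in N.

F ≈ 1.58e6 N

Rod-side annular area A_ann = π/4 × (349² − 157²) = 76300 mm^2
On retraction the pressure acts on the annular area (bore minus rod).
F = P × A_ann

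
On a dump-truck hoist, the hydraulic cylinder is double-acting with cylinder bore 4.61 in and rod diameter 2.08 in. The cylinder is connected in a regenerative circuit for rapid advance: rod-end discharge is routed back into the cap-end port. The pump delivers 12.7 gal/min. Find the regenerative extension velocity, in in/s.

In regeneration the rod-end outflow joins the pump flow into the cap end, so the net volume the pump must supply per unit advance equals the rod cross-section area.
Rod cross-section A_rod = π/4 × (2.08 in)² = 3.398 in^2
v = Q_pump / A_rod

v ≈ 14.4 in/s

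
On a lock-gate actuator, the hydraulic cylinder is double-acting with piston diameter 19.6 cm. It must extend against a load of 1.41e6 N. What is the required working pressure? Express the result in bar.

P ≈ 467 bar

Cap-side area A_cap = π/4 × (19.6 cm)² = 301.7 cm^2
P = F / A = 1.41e6 N / A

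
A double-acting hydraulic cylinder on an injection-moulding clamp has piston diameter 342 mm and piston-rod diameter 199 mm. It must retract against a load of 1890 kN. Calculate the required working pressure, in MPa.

P ≈ 31.1 MPa

Rod-side annular area A_ann = π/4 × (342² − 199²) = 60760 mm^2
Retraction: pressure acts on the annular area.
P = F / A = 1890 kN / A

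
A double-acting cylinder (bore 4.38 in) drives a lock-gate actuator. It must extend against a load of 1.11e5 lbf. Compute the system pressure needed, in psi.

Cap-side area A_cap = π/4 × (4.38 in)² = 15.07 in^2
P = F / A = 1.11e5 lbf / A

P ≈ 7370 psi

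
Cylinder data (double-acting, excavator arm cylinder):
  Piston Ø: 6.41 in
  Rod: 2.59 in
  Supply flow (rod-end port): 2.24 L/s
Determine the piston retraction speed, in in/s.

Rod-side annular area A_ann = π/4 × (6.41² − 2.59²) = 27.00 in^2
Flow into the rod-end port fills the annular volume.
v = Q / A

v ≈ 5.06 in/s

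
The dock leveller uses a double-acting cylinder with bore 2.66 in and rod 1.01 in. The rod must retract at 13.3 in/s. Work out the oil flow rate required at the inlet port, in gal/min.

Rod-side annular area A_ann = π/4 × (2.66² − 1.01²) = 4.756 in^2
Q = A × v

Q ≈ 16.4 gal/min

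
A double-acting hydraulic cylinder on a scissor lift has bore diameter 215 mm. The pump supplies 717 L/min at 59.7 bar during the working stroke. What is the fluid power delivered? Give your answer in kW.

W ≈ 71.3 kW

Hydraulic power = P × Q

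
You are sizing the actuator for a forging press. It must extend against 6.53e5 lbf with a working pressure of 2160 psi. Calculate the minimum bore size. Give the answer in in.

Extension force acts on the full piston face: F = P × (π/4)D².
D = √(4F / (πP)) = √(4 × 6.53e5 lbf / (π × 2160 psi))

D ≈ 19.6 in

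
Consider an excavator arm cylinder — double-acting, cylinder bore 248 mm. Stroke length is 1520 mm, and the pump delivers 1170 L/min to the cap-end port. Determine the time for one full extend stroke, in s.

t ≈ 3.77 s

Cap-side area A_cap = π/4 × (248 mm)² = 48310 mm^2
Swept volume V = A × L; t = V / Q = A·L / Q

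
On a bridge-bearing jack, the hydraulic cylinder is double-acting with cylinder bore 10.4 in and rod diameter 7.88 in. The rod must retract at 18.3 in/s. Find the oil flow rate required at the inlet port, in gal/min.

Q ≈ 172 gal/min

Rod-side annular area A_ann = π/4 × (10.4² − 7.88²) = 36.18 in^2
Q = A × v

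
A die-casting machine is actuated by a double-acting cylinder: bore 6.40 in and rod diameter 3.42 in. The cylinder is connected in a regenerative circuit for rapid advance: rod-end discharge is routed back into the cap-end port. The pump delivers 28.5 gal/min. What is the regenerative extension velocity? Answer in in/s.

In regeneration the rod-end outflow joins the pump flow into the cap end, so the net volume the pump must supply per unit advance equals the rod cross-section area.
Rod cross-section A_rod = π/4 × (3.42 in)² = 9.186 in^2
v = Q_pump / A_rod

v ≈ 11.9 in/s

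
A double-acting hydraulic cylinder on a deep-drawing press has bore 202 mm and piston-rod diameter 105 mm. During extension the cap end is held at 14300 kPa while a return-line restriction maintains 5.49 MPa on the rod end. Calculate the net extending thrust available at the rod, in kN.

F ≈ 330 kN

Cap-side area A_cap = π/4 × (202 mm)² = 32050 mm^2
Rod-side annular area A_ann = π/4 × (202² − 105²) = 23390 mm^2
Net thrust = P_cap·A_cap − P_rod·A_ann = 458.3 kN − 128.4 kN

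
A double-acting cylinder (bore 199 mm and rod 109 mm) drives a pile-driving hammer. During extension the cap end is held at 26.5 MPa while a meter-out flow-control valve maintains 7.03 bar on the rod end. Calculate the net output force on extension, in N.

F ≈ 8.09e5 N

Cap-side area A_cap = π/4 × (199 mm)² = 31100 mm^2
Rod-side annular area A_ann = π/4 × (199² − 109²) = 21770 mm^2
Net thrust = P_cap·A_cap − P_rod·A_ann = 8.242e5 N − 15310 N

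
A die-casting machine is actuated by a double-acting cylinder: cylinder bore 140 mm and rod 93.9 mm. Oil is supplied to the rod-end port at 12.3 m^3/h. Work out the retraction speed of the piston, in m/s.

v ≈ 0.403 m/s

Rod-side annular area A_ann = π/4 × (140² − 93.9²) = 8469 mm^2
Flow into the rod-end port fills the annular volume.
v = Q / A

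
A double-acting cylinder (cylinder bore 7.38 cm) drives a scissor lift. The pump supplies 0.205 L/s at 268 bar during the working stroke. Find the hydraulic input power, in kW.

W ≈ 5.49 kW

Hydraulic power = P × Q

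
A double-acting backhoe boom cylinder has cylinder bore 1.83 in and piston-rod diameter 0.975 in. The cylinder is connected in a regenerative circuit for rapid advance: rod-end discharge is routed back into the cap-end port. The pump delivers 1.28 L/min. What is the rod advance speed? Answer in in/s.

v ≈ 1.74 in/s

In regeneration the rod-end outflow joins the pump flow into the cap end, so the net volume the pump must supply per unit advance equals the rod cross-section area.
Rod cross-section A_rod = π/4 × (0.975 in)² = 0.7466 in^2
v = Q_pump / A_rod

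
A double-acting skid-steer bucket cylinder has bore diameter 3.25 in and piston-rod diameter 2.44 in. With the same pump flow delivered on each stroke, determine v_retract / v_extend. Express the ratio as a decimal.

v_ret/v_ext ≈ 2.29

Cap-side area A_cap = π/4 × (3.25 in)² = 8.296 in^2
Rod-side annular area A_ann = π/4 × (3.25² − 2.44²) = 3.620 in^2
For equal Q, v ∝ 1/A, so v_ret/v_ext = A_cap/A_ann.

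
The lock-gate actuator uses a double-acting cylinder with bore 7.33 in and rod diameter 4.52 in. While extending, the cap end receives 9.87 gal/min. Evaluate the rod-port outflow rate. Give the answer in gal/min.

Cap-side area A_cap = π/4 × (7.33 in)² = 42.20 in^2
Rod-side annular area A_ann = π/4 × (7.33² − 4.52²) = 26.15 in^2
Piston speed v = Q_in/A_cap; rod-end outflow Q_out = v × A_ann = Q_in × A_ann/A_cap.

Q_out ≈ 6.12 gal/min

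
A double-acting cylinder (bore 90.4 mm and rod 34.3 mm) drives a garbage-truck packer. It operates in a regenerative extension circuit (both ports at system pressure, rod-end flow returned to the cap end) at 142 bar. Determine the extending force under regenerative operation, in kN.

With equal pressure on both faces, forces on the annular region cancel; the net push is pressure × rod cross-section.
Rod cross-section A_rod = π/4 × (34.3 mm)² = 924.0 mm^2
F = P × A_rod

F ≈ 13.1 kN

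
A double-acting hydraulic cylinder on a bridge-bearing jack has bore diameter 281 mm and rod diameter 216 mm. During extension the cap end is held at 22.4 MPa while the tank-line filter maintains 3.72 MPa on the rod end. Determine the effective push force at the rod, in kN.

F ≈ 1290 kN

Cap-side area A_cap = π/4 × (281 mm)² = 62020 mm^2
Rod-side annular area A_ann = π/4 × (281² − 216²) = 25370 mm^2
Net thrust = P_cap·A_cap − P_rod·A_ann = 1389 kN − 94.38 kN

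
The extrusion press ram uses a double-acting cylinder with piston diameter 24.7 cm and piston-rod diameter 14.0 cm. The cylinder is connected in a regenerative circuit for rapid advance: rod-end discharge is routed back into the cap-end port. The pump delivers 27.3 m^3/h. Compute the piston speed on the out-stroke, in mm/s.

v ≈ 493 mm/s

In regeneration the rod-end outflow joins the pump flow into the cap end, so the net volume the pump must supply per unit advance equals the rod cross-section area.
Rod cross-section A_rod = π/4 × (14.0 cm)² = 153.9 cm^2
v = Q_pump / A_rod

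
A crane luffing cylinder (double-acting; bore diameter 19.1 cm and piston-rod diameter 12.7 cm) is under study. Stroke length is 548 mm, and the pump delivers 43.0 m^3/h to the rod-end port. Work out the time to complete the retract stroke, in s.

Rod-side annular area A_ann = π/4 × (19.1² − 12.7²) = 159.8 cm^2
Swept volume V = A × L; t = V / Q = A·L / Q

t ≈ 0.733 s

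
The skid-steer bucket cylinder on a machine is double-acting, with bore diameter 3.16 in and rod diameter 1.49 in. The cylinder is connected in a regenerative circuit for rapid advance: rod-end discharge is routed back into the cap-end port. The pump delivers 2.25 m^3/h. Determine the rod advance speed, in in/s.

v ≈ 21.9 in/s

In regeneration the rod-end outflow joins the pump flow into the cap end, so the net volume the pump must supply per unit advance equals the rod cross-section area.
Rod cross-section A_rod = π/4 × (1.49 in)² = 1.744 in^2
v = Q_pump / A_rod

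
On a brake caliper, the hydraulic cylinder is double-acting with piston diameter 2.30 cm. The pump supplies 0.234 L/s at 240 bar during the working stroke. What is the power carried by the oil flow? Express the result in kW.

W ≈ 5.62 kW

Hydraulic power = P × Q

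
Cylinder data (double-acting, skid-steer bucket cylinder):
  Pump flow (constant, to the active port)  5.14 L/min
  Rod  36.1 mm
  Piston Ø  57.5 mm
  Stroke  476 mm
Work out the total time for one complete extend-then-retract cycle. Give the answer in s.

t ≈ 23.2 s

Cap-side area A_cap = π/4 × (57.5 mm)² = 2597 mm^2
Rod-side annular area A_ann = π/4 × (57.5² − 36.1²) = 1573 mm^2
t_ext = A_cap·L/Q = 14.43 s
t_ret = A_ann·L/Q = 8.741 s
t_cycle = t_ext + t_ret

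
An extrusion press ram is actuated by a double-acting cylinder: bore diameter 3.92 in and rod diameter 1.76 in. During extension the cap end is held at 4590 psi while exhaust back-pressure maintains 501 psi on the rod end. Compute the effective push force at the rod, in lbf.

F ≈ 50600 lbf

Cap-side area A_cap = π/4 × (3.92 in)² = 12.07 in^2
Rod-side annular area A_ann = π/4 × (3.92² − 1.76²) = 9.636 in^2
Net thrust = P_cap·A_cap − P_rod·A_ann = 55400 lbf − 4828 lbf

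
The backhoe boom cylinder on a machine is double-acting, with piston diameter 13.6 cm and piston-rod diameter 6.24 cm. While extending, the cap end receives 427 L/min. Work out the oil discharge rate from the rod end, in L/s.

Q_out ≈ 5.62 L/s

Cap-side area A_cap = π/4 × (13.6 cm)² = 145.3 cm^2
Rod-side annular area A_ann = π/4 × (13.6² − 6.24²) = 114.7 cm^2
Piston speed v = Q_in/A_cap; rod-end outflow Q_out = v × A_ann = Q_in × A_ann/A_cap.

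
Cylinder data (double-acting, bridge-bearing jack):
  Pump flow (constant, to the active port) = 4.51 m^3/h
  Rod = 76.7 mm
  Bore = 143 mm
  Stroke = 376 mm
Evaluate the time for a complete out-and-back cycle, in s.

t ≈ 8.25 s

Cap-side area A_cap = π/4 × (143 mm)² = 16060 mm^2
Rod-side annular area A_ann = π/4 × (143² − 76.7²) = 11440 mm^2
t_ext = A_cap·L/Q = 4.820 s
t_ret = A_ann·L/Q = 3.434 s
t_cycle = t_ext + t_ret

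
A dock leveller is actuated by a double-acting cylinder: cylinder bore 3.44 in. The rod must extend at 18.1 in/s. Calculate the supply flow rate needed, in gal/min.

Cap-side area A_cap = π/4 × (3.44 in)² = 9.294 in^2
Q = A × v

Q ≈ 43.7 gal/min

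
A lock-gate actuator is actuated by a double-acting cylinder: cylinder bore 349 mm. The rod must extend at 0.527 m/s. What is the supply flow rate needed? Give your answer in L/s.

Q ≈ 50.4 L/s

Cap-side area A_cap = π/4 × (349 mm)² = 95660 mm^2
Q = A × v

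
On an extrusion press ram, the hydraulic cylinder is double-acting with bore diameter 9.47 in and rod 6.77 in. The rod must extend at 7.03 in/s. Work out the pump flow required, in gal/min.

Q ≈ 129 gal/min

Cap-side area A_cap = π/4 × (9.47 in)² = 70.44 in^2
Q = A × v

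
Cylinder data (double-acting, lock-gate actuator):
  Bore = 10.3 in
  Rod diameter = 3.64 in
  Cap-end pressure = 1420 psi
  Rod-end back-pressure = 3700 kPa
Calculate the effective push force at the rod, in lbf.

Cap-side area A_cap = π/4 × (10.3 in)² = 83.32 in^2
Rod-side annular area A_ann = π/4 × (10.3² − 3.64²) = 72.92 in^2
Net thrust = P_cap·A_cap − P_rod·A_ann = 1.183e5 lbf − 39130 lbf

F ≈ 79200 lbf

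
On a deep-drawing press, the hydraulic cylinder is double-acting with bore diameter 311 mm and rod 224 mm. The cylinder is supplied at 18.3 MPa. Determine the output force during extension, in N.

Cap-side area A_cap = π/4 × (311 mm)² = 75960 mm^2
F = P × A_cap = 18.3 MPa × A_cap

F ≈ 1.39e6 N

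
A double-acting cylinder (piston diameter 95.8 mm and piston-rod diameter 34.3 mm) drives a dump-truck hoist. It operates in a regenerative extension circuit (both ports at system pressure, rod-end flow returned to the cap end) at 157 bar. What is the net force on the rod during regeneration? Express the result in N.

With equal pressure on both faces, forces on the annular region cancel; the net push is pressure × rod cross-section.
Rod cross-section A_rod = π/4 × (34.3 mm)² = 924.0 mm^2
F = P × A_rod

F ≈ 14500 N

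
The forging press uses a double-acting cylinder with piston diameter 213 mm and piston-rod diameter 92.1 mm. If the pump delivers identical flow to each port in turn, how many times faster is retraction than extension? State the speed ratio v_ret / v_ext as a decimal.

v_ret/v_ext ≈ 1.23

Cap-side area A_cap = π/4 × (213 mm)² = 35630 mm^2
Rod-side annular area A_ann = π/4 × (213² − 92.1²) = 28970 mm^2
For equal Q, v ∝ 1/A, so v_ret/v_ext = A_cap/A_ann.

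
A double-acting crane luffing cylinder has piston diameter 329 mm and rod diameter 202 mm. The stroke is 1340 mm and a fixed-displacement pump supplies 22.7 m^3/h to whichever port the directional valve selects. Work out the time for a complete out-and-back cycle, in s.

Cap-side area A_cap = π/4 × (329 mm)² = 85010 mm^2
Rod-side annular area A_ann = π/4 × (329² − 202²) = 52960 mm^2
t_ext = A_cap·L/Q = 18.07 s
t_ret = A_ann·L/Q = 11.26 s
t_cycle = t_ext + t_ret

t ≈ 29.3 s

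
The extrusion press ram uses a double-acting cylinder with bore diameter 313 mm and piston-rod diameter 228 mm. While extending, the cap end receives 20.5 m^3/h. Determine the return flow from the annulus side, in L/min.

Cap-side area A_cap = π/4 × (313 mm)² = 76940 mm^2
Rod-side annular area A_ann = π/4 × (313² − 228²) = 36120 mm^2
Piston speed v = Q_in/A_cap; rod-end outflow Q_out = v × A_ann = Q_in × A_ann/A_cap.

Q_out ≈ 160 L/min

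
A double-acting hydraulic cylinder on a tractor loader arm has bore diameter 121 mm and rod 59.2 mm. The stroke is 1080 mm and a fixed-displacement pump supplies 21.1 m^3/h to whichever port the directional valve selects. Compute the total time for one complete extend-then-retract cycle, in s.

t ≈ 3.73 s

Cap-side area A_cap = π/4 × (121 mm)² = 11500 mm^2
Rod-side annular area A_ann = π/4 × (121² − 59.2²) = 8746 mm^2
t_ext = A_cap·L/Q = 2.119 s
t_ret = A_ann·L/Q = 1.612 s
t_cycle = t_ext + t_ret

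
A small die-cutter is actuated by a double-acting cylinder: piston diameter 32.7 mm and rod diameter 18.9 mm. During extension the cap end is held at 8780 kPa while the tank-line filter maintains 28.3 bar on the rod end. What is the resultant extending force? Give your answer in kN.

F ≈ 5.79 kN

Cap-side area A_cap = π/4 × (32.7 mm)² = 839.8 mm^2
Rod-side annular area A_ann = π/4 × (32.7² − 18.9²) = 559.3 mm^2
Net thrust = P_cap·A_cap − P_rod·A_ann = 7.374 kN − 1.583 kN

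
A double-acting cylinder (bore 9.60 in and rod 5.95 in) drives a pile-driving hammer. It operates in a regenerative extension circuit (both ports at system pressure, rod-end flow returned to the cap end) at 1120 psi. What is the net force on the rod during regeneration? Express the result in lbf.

F ≈ 31100 lbf

With equal pressure on both faces, forces on the annular region cancel; the net push is pressure × rod cross-section.
Rod cross-section A_rod = π/4 × (5.95 in)² = 27.81 in^2
F = P × A_rod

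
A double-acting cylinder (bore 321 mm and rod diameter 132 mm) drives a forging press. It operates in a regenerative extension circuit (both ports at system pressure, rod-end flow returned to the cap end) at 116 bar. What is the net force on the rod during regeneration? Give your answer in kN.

With equal pressure on both faces, forces on the annular region cancel; the net push is pressure × rod cross-section.
Rod cross-section A_rod = π/4 × (132 mm)² = 13680 mm^2
F = P × A_rod

F ≈ 159 kN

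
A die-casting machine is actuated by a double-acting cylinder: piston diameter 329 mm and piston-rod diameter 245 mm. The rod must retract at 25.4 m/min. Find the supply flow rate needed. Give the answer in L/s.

Q ≈ 16.0 L/s

Rod-side annular area A_ann = π/4 × (329² − 245²) = 37870 mm^2
Q = A × v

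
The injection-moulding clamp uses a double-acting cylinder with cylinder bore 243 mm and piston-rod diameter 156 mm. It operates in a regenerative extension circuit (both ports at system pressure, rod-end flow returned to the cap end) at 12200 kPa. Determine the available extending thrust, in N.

With equal pressure on both faces, forces on the annular region cancel; the net push is pressure × rod cross-section.
Rod cross-section A_rod = π/4 × (156 mm)² = 19110 mm^2
F = P × A_rod

F ≈ 2.33e5 N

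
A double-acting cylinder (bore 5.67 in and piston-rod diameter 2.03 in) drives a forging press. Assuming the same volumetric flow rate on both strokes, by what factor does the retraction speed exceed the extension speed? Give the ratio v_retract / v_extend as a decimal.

v_ret/v_ext ≈ 1.15

Cap-side area A_cap = π/4 × (5.67 in)² = 25.25 in^2
Rod-side annular area A_ann = π/4 × (5.67² − 2.03²) = 22.01 in^2
For equal Q, v ∝ 1/A, so v_ret/v_ext = A_cap/A_ann.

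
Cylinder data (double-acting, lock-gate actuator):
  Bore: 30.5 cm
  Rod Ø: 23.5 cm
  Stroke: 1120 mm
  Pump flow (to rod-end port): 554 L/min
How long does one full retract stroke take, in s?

Rod-side annular area A_ann = π/4 × (30.5² − 23.5²) = 296.9 cm^2
Swept volume V = A × L; t = V / Q = A·L / Q

t ≈ 3.60 s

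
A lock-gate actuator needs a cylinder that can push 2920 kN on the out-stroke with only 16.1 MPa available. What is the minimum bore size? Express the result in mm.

D ≈ 481 mm

Extension force acts on the full piston face: F = P × (π/4)D².
D = √(4F / (πP)) = √(4 × 2920 kN / (π × 16.1 MPa))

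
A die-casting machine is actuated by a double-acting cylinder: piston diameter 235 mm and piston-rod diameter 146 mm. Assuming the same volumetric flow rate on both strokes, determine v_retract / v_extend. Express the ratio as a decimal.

Cap-side area A_cap = π/4 × (235 mm)² = 43370 mm^2
Rod-side annular area A_ann = π/4 × (235² − 146²) = 26630 mm^2
For equal Q, v ∝ 1/A, so v_ret/v_ext = A_cap/A_ann.

v_ret/v_ext ≈ 1.63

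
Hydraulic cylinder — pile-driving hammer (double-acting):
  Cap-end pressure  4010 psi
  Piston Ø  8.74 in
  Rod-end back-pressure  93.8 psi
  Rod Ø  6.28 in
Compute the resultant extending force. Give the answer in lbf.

F ≈ 2.38e5 lbf

Cap-side area A_cap = π/4 × (8.74 in)² = 59.99 in^2
Rod-side annular area A_ann = π/4 × (8.74² − 6.28²) = 29.02 in^2
Net thrust = P_cap·A_cap − P_rod·A_ann = 2.406e5 lbf − 2722 lbf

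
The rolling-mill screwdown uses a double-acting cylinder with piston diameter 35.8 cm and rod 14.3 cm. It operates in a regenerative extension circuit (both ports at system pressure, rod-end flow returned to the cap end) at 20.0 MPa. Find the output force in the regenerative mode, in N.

F ≈ 3.21e5 N

With equal pressure on both faces, forces on the annular region cancel; the net push is pressure × rod cross-section.
Rod cross-section A_rod = π/4 × (14.3 cm)² = 160.6 cm^2
F = P × A_rod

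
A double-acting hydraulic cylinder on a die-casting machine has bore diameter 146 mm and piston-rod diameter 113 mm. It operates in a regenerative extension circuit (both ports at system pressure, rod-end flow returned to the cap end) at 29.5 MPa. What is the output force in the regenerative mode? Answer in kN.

F ≈ 296 kN

With equal pressure on both faces, forces on the annular region cancel; the net push is pressure × rod cross-section.
Rod cross-section A_rod = π/4 × (113 mm)² = 10030 mm^2
F = P × A_rod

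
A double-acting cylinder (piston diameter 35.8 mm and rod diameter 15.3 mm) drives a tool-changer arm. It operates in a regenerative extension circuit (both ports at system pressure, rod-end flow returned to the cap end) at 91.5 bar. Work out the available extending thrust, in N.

F ≈ 1680 N

With equal pressure on both faces, forces on the annular region cancel; the net push is pressure × rod cross-section.
Rod cross-section A_rod = π/4 × (15.3 mm)² = 183.9 mm^2
F = P × A_rod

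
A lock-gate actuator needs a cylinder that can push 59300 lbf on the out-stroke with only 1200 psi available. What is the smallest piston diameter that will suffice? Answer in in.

Extension force acts on the full piston face: F = P × (π/4)D².
D = √(4F / (πP)) = √(4 × 59300 lbf / (π × 1200 psi))

D ≈ 7.93 in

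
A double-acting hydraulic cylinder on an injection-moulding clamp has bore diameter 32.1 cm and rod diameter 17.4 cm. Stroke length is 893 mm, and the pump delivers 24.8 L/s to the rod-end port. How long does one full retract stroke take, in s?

Rod-side annular area A_ann = π/4 × (32.1² − 17.4²) = 571.5 cm^2
Swept volume V = A × L; t = V / Q = A·L / Q

t ≈ 2.06 s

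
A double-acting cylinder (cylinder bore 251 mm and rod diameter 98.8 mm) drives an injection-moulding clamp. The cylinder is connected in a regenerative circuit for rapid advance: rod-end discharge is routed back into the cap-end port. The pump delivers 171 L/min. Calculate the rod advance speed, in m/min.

v ≈ 22.3 m/min

In regeneration the rod-end outflow joins the pump flow into the cap end, so the net volume the pump must supply per unit advance equals the rod cross-section area.
Rod cross-section A_rod = π/4 × (98.8 mm)² = 7667 mm^2
v = Q_pump / A_rod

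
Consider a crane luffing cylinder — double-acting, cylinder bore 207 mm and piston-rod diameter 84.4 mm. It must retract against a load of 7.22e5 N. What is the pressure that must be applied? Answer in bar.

P ≈ 257 bar

Rod-side annular area A_ann = π/4 × (207² − 84.4²) = 28060 mm^2
Retraction: pressure acts on the annular area.
P = F / A = 7.22e5 N / A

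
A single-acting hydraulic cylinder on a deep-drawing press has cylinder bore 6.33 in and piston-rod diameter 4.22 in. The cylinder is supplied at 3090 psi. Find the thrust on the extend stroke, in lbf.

F ≈ 97200 lbf

Cap-side area A_cap = π/4 × (6.33 in)² = 31.47 in^2
F = P × A_cap = 3090 psi × A_cap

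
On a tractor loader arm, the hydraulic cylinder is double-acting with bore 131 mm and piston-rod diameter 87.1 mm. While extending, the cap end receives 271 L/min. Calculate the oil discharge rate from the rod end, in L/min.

Cap-side area A_cap = π/4 × (131 mm)² = 13480 mm^2
Rod-side annular area A_ann = π/4 × (131² − 87.1²) = 7520 mm^2
Piston speed v = Q_in/A_cap; rod-end outflow Q_out = v × A_ann = Q_in × A_ann/A_cap.

Q_out ≈ 151 L/min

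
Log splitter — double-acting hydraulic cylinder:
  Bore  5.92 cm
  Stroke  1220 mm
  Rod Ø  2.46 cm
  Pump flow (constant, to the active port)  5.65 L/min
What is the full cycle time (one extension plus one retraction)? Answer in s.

Cap-side area A_cap = π/4 × (5.92 cm)² = 27.53 cm^2
Rod-side annular area A_ann = π/4 × (5.92² − 2.46²) = 22.77 cm^2
t_ext = A_cap·L/Q = 35.66 s
t_ret = A_ann·L/Q = 29.50 s
t_cycle = t_ext + t_ret

t ≈ 65.2 s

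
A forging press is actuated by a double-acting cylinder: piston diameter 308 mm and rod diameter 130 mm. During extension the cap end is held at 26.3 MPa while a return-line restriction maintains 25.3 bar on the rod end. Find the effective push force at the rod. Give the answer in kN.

F ≈ 1800 kN

Cap-side area A_cap = π/4 × (308 mm)² = 74510 mm^2
Rod-side annular area A_ann = π/4 × (308² − 130²) = 61230 mm^2
Net thrust = P_cap·A_cap − P_rod·A_ann = 1960 kN − 154.9 kN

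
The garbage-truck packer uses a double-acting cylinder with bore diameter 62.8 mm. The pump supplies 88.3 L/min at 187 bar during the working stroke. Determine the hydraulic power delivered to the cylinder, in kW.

Hydraulic power = P × Q

W ≈ 27.5 kW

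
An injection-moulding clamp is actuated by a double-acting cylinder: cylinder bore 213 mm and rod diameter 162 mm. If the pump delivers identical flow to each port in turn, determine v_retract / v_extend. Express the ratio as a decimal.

Cap-side area A_cap = π/4 × (213 mm)² = 35630 mm^2
Rod-side annular area A_ann = π/4 × (213² − 162²) = 15020 mm^2
For equal Q, v ∝ 1/A, so v_ret/v_ext = A_cap/A_ann.

v_ret/v_ext ≈ 2.37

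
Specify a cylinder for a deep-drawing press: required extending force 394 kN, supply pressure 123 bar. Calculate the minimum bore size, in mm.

Extension force acts on the full piston face: F = P × (π/4)D².
D = √(4F / (πP)) = √(4 × 394 kN / (π × 123 bar))

D ≈ 202 mm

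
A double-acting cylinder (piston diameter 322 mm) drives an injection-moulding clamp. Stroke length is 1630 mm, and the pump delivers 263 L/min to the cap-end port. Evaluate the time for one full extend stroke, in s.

Cap-side area A_cap = π/4 × (322 mm)² = 81430 mm^2
Swept volume V = A × L; t = V / Q = A·L / Q

t ≈ 30.3 s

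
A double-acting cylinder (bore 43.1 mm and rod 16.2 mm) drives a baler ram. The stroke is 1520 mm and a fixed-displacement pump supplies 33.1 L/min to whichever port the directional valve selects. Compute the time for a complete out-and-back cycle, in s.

Cap-side area A_cap = π/4 × (43.1 mm)² = 1459 mm^2
Rod-side annular area A_ann = π/4 × (43.1² − 16.2²) = 1253 mm^2
t_ext = A_cap·L/Q = 4.020 s
t_ret = A_ann·L/Q = 3.452 s
t_cycle = t_ext + t_ret

t ≈ 7.47 s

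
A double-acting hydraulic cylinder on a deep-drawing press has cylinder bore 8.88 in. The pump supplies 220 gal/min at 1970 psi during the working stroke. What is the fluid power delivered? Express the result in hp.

Hydraulic power = P × Q

W ≈ 253 hp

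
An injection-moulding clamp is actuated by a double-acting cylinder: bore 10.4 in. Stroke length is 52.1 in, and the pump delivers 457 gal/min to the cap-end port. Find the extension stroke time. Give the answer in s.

t ≈ 2.52 s

Cap-side area A_cap = π/4 × (10.4 in)² = 84.95 in^2
Swept volume V = A × L; t = V / Q = A·L / Q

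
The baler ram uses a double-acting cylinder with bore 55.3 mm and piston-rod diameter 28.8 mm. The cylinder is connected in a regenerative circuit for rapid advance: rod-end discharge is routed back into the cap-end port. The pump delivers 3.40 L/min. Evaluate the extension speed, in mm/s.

In regeneration the rod-end outflow joins the pump flow into the cap end, so the net volume the pump must supply per unit advance equals the rod cross-section area.
Rod cross-section A_rod = π/4 × (28.8 mm)² = 651.4 mm^2
v = Q_pump / A_rod

v ≈ 87.0 mm/s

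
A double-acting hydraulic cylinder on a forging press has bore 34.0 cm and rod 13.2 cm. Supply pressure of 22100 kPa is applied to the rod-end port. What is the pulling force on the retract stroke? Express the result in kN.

Rod-side annular area A_ann = π/4 × (34.0² − 13.2²) = 771.1 cm^2
On retraction the pressure acts on the annular area (bore minus rod).
F = P × A_ann

F ≈ 1700 kN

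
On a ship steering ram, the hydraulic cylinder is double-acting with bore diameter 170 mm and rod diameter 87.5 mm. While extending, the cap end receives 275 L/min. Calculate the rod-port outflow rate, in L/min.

Cap-side area A_cap = π/4 × (170 mm)² = 22700 mm^2
Rod-side annular area A_ann = π/4 × (170² − 87.5²) = 16680 mm^2
Piston speed v = Q_in/A_cap; rod-end outflow Q_out = v × A_ann = Q_in × A_ann/A_cap.

Q_out ≈ 202 L/min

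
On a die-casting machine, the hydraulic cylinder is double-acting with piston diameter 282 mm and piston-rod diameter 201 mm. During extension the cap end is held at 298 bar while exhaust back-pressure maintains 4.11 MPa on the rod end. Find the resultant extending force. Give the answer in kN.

Cap-side area A_cap = π/4 × (282 mm)² = 62460 mm^2
Rod-side annular area A_ann = π/4 × (282² − 201²) = 30730 mm^2
Net thrust = P_cap·A_cap − P_rod·A_ann = 1861 kN − 126.3 kN

F ≈ 1730 kN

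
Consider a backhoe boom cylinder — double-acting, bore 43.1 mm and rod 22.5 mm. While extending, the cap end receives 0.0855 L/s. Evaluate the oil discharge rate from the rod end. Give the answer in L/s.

Cap-side area A_cap = π/4 × (43.1 mm)² = 1459 mm^2
Rod-side annular area A_ann = π/4 × (43.1² − 22.5²) = 1061 mm^2
Piston speed v = Q_in/A_cap; rod-end outflow Q_out = v × A_ann = Q_in × A_ann/A_cap.

Q_out ≈ 0.0622 L/s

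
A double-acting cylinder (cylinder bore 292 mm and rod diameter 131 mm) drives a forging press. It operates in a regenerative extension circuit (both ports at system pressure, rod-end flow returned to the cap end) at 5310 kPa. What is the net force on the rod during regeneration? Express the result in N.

With equal pressure on both faces, forces on the annular region cancel; the net push is pressure × rod cross-section.
Rod cross-section A_rod = π/4 × (131 mm)² = 13480 mm^2
F = P × A_rod

F ≈ 71600 N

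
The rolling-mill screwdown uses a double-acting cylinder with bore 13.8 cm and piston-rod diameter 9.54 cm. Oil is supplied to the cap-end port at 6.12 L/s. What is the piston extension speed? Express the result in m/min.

v ≈ 24.6 m/min

Cap-side area A_cap = π/4 × (13.8 cm)² = 149.6 cm^2
v = Q / A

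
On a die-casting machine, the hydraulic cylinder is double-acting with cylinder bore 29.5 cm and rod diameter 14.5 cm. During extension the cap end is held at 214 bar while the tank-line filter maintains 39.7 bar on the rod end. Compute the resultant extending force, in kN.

Cap-side area A_cap = π/4 × (29.5 cm)² = 683.5 cm^2
Rod-side annular area A_ann = π/4 × (29.5² − 14.5²) = 518.4 cm^2
Net thrust = P_cap·A_cap − P_rod·A_ann = 1463 kN − 205.8 kN

F ≈ 1260 kN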